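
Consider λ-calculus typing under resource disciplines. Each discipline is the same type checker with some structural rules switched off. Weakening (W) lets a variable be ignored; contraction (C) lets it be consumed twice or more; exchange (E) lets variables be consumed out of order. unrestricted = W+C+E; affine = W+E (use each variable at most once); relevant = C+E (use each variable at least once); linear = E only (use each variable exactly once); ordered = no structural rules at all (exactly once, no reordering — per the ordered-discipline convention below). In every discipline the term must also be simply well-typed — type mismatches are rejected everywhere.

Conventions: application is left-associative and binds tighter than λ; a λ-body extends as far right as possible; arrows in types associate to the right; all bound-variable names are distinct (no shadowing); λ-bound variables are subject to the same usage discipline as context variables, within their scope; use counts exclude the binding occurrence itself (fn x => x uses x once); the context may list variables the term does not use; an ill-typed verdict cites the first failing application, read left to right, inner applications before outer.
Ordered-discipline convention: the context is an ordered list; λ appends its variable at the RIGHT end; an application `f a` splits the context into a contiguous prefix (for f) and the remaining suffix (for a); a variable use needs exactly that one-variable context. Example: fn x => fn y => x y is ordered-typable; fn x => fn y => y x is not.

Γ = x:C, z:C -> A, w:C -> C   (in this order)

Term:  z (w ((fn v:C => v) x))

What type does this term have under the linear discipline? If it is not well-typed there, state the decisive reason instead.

term : A
usage: x ×1; z ×1; w ×1; v (λ-bound) ×1
left-to-right use order: z, w, v, x
typing: ✓ — A
across the five disciplines: ordered ✗, linear ✓, affine ✓, relevant ✓, unrestricted ✓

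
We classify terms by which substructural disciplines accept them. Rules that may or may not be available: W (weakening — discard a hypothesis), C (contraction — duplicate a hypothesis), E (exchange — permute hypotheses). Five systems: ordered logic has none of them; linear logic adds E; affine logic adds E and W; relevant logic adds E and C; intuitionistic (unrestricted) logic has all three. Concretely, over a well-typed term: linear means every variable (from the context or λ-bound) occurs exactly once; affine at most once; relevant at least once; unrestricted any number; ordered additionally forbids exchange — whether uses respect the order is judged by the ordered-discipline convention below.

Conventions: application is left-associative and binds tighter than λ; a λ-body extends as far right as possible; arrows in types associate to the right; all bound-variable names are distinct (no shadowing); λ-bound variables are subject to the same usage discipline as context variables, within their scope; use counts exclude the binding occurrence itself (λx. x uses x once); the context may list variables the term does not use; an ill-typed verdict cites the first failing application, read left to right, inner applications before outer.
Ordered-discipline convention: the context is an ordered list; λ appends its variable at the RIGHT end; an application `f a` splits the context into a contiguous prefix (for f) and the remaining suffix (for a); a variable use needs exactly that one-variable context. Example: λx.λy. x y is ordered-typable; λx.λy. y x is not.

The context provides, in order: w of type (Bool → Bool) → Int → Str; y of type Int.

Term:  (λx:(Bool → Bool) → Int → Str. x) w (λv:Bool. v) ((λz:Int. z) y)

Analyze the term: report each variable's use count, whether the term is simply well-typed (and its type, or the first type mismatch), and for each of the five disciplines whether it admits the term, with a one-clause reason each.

variable uses: w: 1; y: 1; x [bound]: 1; v [bound]: 1; z [bound]: 1
use order (left to right): x, w, v, z, y
typing: the term checks, with type Str
ordered ✓ (w, y, x, v, z once each; derivable with no W/C/E)
linear ✓ (single use per variable (w, y, x, v, z))
affine ✓ (no duplicate uses among w, y, x, v, z)
relevant ✓ (none of w, y, x, v, z goes unused)
unrestricted ✓ (simply typable at Str; W, C, E all held)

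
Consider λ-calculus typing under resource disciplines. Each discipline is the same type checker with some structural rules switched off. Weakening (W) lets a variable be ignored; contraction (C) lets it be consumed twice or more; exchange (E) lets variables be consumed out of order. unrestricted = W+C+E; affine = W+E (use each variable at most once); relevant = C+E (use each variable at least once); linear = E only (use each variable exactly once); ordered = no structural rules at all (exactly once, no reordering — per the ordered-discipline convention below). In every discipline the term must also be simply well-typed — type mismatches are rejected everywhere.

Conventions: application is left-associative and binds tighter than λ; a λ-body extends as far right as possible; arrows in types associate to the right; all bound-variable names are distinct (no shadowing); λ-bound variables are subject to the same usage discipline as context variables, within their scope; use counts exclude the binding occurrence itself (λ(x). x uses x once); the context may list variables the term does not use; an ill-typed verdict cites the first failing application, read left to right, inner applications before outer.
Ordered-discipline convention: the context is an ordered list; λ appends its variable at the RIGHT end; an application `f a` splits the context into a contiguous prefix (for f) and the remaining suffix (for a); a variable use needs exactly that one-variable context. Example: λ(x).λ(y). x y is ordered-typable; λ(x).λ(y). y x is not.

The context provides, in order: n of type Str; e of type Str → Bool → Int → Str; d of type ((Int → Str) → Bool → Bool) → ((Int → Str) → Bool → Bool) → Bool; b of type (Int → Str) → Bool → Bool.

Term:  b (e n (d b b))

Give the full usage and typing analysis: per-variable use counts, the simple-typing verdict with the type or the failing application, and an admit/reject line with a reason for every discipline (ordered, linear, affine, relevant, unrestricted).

counts: n=1; e=1; d=1; b=3
use order (left to right): b, e, n, d, b, b
typing: well-typed at Bool → Bool
ordered ✗ (repeated use of b ×3)
linear ✗ (repeated use of b ×3)
affine ✗ (repeated use of b ×3)
relevant ✓ (every one of n, e, d, b appears)
unrestricted ✓ (simply typable at Bool → Bool; W, C, E all held)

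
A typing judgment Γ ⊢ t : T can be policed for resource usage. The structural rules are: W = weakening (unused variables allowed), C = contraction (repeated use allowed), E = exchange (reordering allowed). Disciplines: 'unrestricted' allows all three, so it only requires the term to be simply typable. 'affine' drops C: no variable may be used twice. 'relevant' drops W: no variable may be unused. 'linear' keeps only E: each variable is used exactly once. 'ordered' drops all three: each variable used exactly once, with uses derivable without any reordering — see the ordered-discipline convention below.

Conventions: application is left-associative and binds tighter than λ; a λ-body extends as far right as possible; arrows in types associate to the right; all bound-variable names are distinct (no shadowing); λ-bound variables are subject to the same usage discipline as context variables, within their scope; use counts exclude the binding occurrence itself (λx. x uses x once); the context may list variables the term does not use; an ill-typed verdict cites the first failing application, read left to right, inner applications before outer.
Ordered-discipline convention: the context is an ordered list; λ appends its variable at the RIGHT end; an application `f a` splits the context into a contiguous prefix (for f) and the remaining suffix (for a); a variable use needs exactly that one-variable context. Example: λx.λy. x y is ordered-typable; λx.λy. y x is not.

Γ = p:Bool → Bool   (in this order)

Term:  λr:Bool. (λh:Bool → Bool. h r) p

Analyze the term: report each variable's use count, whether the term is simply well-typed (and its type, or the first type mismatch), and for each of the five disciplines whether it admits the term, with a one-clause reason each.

variable uses: p ×1; r [bound] ×1; h [bound] ×1
use order (left to right): h, r, p
typing: well-typed at Bool → Bool
ordered: ✗, no ordered split (uses run h, r, p)
linear: ✓, p, r, h: one use apiece
affine: ✓, p, r, h: no repeats, contraction unneeded
relevant: ✓, at least one use each (p, r, h)
unrestricted: ✓, simply typable at Bool → Bool; W, C, E all held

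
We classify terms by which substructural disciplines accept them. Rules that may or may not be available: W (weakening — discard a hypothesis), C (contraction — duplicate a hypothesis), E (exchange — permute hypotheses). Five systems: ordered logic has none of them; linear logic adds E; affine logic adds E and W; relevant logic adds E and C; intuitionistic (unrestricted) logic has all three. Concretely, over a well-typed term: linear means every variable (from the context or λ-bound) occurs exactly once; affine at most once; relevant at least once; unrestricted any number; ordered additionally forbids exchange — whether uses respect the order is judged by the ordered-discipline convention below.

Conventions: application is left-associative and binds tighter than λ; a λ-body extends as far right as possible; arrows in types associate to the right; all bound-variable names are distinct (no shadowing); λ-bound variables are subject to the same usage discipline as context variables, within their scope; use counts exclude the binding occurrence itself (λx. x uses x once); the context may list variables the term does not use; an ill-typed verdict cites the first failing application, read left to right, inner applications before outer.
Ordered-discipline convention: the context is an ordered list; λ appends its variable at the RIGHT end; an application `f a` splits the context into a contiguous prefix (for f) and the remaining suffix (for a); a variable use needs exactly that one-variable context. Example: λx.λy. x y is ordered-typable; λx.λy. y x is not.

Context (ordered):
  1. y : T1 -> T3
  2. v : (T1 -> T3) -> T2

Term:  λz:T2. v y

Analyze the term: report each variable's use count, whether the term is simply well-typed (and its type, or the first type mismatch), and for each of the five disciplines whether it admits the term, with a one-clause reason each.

variable uses: y: 1, v: 1, z (bound): 0
left-to-right use order: v, y
typing: well-typed at T2 -> T2
ordered ✗ (unused: z — weakening required)
linear ✗ (unused: z — weakening required)
affine ✓ (at most one use each (y, v, z))
relevant ✗ (unused: z — weakening required)
unrestricted ✓ (well-typed at T2 -> T2; no restrictions here)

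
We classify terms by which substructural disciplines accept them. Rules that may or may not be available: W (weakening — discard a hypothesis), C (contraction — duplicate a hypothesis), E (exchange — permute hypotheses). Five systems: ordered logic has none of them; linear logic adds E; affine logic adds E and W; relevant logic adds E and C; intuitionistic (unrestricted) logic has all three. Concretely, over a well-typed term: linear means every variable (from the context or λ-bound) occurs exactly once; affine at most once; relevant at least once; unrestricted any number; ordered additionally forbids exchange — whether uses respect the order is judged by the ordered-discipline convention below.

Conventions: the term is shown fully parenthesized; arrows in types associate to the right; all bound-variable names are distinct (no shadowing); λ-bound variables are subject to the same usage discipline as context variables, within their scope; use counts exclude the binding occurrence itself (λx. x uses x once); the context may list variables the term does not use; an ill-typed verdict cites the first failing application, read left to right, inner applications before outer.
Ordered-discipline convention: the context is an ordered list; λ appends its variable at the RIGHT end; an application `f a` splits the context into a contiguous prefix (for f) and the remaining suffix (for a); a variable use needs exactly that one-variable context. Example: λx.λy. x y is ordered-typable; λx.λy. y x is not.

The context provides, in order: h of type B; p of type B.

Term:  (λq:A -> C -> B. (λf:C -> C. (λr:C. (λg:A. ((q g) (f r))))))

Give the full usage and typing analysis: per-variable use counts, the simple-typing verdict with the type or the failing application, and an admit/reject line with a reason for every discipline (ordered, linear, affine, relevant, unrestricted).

use counts: h ×0, p ×0, q [bound] ×1, f [bound] ×1, r [bound] ×1, g [bound] ×1
use order (left to right): q, g, f, r
typing: ✓ — (A -> C -> B) -> (C -> C) -> C -> A -> B
ordered: ✗ — unused: h, p — weakening required
linear: ✗ — unused: h, p — weakening required
affine: ✓ — no duplicate uses among h, p, q, f, r, g
relevant: ✗ — unused: h, p — weakening required
unrestricted: ✓ — typability at (A -> C -> B) -> (C -> C) -> C -> A -> B is all that's needed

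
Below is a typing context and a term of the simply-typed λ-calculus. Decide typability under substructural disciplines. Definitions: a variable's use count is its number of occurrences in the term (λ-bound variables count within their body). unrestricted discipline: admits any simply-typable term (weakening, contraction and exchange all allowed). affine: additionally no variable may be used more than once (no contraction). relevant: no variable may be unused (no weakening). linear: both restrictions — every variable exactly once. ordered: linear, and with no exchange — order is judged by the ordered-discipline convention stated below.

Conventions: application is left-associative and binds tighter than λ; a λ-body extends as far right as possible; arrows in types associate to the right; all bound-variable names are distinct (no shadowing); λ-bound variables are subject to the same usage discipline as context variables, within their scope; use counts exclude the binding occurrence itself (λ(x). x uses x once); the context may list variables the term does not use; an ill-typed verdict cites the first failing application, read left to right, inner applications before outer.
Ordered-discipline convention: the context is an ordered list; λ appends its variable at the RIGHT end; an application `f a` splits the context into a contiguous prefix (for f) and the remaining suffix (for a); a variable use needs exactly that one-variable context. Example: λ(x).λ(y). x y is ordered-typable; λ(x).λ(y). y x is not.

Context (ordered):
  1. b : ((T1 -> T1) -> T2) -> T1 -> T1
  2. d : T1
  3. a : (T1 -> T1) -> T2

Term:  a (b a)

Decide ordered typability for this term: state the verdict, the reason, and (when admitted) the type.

no — needs contraction — a ×2; unused: d — weakening required
counts: b ×1, d ×0, a ×2
order of uses: a, b, a
typing: well-typed at T2
summary: ordered ✗; linear ✗; affine ✗; relevant ✗; unrestricted ✓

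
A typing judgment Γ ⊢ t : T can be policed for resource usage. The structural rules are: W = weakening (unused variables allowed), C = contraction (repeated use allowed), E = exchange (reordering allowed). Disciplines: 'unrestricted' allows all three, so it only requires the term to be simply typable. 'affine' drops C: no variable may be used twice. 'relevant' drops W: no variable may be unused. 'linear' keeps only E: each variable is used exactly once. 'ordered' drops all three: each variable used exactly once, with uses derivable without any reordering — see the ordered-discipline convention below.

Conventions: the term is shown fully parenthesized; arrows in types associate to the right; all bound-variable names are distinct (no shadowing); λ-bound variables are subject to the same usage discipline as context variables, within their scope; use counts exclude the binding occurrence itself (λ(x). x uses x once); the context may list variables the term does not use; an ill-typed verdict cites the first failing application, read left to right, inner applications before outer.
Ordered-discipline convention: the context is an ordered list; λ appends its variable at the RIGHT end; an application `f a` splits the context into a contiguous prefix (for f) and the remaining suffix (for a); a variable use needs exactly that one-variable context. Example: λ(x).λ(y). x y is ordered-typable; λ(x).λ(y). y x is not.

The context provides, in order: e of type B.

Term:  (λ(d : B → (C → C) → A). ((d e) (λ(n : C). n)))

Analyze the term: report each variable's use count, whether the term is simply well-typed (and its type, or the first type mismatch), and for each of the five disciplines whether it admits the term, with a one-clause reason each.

use counts: e: 1×; d [bound]: 1×; n [bound]: 1×
left-to-right use order: d, e, n
typing: ✓ — (B → (C → C) → A) → A
ordered ✗ (no ordered split (uses run d, e, n))
linear ✓ (single use per variable (e, d, n))
affine ✓ (e, d, n: no repeats, contraction unneeded)
relevant ✓ (at least one use each (e, d, n))
unrestricted ✓ (type-checks ((B → (C → C) → A) → A) and nothing is barred)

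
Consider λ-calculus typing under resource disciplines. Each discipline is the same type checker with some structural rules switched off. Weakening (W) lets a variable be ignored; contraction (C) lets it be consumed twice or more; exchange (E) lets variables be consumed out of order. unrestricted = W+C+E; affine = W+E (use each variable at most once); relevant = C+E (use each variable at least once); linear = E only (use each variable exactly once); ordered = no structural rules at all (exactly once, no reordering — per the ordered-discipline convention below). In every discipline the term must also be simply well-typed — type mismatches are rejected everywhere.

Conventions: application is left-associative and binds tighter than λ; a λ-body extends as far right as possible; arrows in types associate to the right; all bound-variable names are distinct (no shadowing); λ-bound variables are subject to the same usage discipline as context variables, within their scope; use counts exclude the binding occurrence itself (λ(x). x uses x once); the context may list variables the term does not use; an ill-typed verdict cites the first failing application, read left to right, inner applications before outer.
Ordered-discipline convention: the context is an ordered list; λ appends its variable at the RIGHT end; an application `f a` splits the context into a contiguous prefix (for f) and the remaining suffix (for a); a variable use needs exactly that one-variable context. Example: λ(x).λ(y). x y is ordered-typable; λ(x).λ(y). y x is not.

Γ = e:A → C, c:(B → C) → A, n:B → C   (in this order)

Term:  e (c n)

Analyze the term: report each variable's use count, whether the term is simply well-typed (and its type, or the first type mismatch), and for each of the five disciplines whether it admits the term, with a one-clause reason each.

use counts: e: 1×; c: 1×; n: 1×
left-to-right use order: e, c, n
typing: ✓ — C
ordered: ✓, e, c, n once each; derivable with no W/C/E
linear: ✓, single use per variable (e, c, n)
affine: ✓, at most one use each (e, c, n)
relevant: ✓, at least one use each (e, c, n)
unrestricted: ✓, type-checks (C) and nothing is barred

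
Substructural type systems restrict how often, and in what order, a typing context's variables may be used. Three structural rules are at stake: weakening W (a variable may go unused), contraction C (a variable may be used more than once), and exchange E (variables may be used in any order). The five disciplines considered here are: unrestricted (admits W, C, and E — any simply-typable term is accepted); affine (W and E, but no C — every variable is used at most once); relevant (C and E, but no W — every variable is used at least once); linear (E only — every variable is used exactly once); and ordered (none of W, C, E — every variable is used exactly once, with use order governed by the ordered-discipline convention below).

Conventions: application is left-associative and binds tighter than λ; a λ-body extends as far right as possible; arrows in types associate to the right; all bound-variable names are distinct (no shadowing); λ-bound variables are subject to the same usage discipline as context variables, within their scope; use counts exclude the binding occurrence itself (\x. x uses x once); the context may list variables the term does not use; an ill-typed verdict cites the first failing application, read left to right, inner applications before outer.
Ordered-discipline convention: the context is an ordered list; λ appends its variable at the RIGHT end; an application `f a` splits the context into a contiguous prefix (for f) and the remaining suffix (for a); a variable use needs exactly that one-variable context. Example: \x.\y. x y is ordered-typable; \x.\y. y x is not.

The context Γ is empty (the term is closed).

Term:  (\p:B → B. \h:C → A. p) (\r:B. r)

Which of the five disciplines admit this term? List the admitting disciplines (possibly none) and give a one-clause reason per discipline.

accepted by: affine, unrestricted
usage: p (bound): 1×, h (bound): 0×, r (bound): 1×
order of uses: p, r
typing: well-typed — term : (C → A) → B → B
ordered: ✗ — unused: h — weakening required
linear: ✗ — unused: h — weakening required
affine: ✓ — p, h, r: no repeats, contraction unneeded
relevant: ✗ — unused: h — weakening required
unrestricted: ✓ — type-checks ((C → A) → B → B) and nothing is barred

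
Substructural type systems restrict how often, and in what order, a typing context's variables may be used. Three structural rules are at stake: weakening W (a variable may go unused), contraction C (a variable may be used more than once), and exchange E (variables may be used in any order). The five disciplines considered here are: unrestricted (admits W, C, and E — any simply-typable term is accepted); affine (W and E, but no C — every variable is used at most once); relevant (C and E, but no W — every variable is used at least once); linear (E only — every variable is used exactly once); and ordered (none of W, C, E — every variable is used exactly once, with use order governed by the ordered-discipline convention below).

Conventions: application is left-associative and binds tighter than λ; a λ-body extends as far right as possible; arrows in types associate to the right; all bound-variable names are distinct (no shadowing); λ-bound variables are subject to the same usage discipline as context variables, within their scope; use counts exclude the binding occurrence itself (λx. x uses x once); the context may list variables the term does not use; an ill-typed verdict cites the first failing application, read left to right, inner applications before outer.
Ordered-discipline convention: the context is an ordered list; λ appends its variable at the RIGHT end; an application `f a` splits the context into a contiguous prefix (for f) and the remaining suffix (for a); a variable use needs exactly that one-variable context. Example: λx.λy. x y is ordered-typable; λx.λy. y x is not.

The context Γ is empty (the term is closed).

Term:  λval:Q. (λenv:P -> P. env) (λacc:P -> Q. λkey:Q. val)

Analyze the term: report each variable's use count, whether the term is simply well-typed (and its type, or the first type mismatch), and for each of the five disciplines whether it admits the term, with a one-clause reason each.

variable uses: val [bound]: 1; env [bound]: 1; acc [bound]: 0; key [bound]: 0
order of uses: env, val
typing: ill-typed: an application expects P -> P but receives (P -> Q) -> Q -> Q
ordered ✗ (a type mismatch blocks all five)
linear ✗ (the type mismatch rejects it)
affine ✗ (not simply typable)
relevant ✗ (fails simple typing)
unrestricted ✗ (a type mismatch blocks all five)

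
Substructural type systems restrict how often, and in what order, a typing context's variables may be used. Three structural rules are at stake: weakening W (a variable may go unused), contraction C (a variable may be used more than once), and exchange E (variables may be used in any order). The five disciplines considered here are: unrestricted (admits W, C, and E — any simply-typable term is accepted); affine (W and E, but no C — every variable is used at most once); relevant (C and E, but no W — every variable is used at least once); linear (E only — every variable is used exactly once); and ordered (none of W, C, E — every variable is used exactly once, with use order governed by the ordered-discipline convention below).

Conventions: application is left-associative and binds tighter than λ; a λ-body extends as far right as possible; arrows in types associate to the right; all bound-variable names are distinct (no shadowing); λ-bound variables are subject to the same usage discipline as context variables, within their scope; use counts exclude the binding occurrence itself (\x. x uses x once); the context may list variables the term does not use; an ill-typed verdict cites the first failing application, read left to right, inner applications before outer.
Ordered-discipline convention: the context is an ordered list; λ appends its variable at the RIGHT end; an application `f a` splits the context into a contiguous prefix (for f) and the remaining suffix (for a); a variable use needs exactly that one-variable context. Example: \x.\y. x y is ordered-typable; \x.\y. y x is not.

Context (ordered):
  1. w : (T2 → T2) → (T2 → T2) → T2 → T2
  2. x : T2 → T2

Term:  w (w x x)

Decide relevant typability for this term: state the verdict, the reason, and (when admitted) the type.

yes — at least one use each (w, x); term : (T2 → T2) → T2 → T2
variable uses: w: 2; x: 2
use order (left to right): w, w, x, x
typing: the term checks, with type (T2 → T2) → T2 → T2
summary: ordered ✗; linear ✗; affine ✗; relevant ✓; unrestricted ✓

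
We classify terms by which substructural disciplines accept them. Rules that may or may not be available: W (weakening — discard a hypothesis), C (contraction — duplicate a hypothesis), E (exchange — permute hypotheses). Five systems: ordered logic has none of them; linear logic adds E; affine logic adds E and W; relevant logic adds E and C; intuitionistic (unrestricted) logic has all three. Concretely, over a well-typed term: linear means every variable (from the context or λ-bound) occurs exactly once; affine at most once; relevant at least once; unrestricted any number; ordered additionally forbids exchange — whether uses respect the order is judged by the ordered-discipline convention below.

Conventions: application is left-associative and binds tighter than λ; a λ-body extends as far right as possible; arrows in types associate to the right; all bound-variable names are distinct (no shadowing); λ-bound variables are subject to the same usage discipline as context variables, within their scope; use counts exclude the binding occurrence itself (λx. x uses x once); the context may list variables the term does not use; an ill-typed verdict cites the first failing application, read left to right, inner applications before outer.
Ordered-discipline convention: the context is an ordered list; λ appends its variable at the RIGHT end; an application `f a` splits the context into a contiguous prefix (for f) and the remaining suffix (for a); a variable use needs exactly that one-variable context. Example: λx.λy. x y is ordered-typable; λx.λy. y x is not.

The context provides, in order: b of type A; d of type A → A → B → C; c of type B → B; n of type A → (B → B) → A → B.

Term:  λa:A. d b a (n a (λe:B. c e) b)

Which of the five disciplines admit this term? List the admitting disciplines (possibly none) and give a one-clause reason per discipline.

admitting disciplines: relevant, unrestricted
usage: b: 2; d: 1; c: 1; n: 1; a (bound): 2; e (bound): 1
order of uses: d, b, a, n, a, c, e, b
typing: well-typed at A → C
ordered ✗ (uses contraction: b ×2, a ×2)
linear ✗ (uses contraction: b ×2, a ×2)
affine ✗ (uses contraction: b ×2, a ×2)
relevant ✓ (at least one use each (b, d, c, n, a, e))
unrestricted ✓ (well-typed at A → C; no restrictions here)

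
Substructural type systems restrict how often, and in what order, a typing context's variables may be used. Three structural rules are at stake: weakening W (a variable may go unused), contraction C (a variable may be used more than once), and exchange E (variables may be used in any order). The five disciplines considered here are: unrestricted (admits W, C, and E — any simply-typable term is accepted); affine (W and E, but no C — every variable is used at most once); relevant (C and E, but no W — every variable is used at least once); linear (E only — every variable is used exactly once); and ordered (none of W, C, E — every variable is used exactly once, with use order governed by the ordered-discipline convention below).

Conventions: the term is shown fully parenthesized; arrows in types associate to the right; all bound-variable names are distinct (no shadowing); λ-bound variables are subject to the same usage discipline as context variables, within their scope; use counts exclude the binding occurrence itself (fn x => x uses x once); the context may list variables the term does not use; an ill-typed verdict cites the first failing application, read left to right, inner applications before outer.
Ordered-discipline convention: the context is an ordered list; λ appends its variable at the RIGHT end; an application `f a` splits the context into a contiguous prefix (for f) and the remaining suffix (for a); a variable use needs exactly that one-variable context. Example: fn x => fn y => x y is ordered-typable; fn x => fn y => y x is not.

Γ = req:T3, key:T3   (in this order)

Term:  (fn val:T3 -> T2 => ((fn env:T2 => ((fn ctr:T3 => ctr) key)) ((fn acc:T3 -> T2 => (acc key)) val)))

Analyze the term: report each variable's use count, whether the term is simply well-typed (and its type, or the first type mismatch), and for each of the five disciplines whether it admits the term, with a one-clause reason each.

counts: req=0, key=2, val (bound)=1, env (bound)=0, ctr (bound)=1, acc (bound)=1
uses in reading order: ctr, key, acc, key, val
typing: the term checks, with type (T3 -> T2) -> T3
ordered ✗ (key ×2 used more than once (contraction); unused: req, env — weakening required)
linear ✗ (key ×2 used more than once (contraction); unused: req, env — weakening required)
affine ✗ (key ×2 used more than once (contraction))
relevant ✗ (unused: req, env — weakening required)
unrestricted ✓ (simply typable at (T3 -> T2) -> T3; W, C, E all held)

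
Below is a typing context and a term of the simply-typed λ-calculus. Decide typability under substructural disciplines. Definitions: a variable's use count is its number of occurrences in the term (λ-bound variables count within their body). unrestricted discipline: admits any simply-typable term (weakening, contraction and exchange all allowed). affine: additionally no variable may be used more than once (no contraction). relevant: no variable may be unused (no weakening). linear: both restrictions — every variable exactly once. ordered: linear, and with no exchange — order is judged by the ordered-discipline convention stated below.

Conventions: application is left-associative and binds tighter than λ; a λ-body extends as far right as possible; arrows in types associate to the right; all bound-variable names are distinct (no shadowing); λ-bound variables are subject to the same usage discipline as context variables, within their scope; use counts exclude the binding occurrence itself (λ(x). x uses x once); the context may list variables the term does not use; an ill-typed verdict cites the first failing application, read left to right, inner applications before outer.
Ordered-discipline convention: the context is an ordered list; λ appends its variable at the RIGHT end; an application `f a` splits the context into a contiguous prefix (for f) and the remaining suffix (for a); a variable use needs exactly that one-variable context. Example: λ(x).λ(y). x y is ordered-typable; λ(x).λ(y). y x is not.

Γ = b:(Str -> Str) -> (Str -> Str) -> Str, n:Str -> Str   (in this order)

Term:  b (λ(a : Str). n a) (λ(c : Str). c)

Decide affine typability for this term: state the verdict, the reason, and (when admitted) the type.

yes — no duplicate uses among b, n, a, c; term : Str
usage: b: 1×, n: 1×, a (λ-bound): 1×, c (λ-bound): 1×
uses in reading order: b, n, a, c
typing: the term checks, with type Str
all disciplines: ordered ✓; linear ✓; affine ✓; relevant ✓; unrestricted ✓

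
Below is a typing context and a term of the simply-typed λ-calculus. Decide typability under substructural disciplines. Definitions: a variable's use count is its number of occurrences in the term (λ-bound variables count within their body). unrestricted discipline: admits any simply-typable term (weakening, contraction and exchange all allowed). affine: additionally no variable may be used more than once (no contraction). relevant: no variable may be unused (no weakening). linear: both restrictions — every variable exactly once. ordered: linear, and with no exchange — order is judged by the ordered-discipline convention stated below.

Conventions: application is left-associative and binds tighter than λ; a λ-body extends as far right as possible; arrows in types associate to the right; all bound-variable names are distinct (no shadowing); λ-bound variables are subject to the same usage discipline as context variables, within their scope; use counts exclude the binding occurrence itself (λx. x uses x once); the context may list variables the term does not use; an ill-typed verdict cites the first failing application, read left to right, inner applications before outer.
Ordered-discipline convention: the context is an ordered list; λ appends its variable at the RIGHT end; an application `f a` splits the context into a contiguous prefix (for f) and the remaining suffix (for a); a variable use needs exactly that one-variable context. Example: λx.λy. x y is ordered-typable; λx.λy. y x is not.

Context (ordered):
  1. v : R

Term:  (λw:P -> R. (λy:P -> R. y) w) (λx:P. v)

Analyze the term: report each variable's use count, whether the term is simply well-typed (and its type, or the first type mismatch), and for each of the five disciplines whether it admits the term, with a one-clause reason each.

use counts: v: 1, w (bound): 1, y (bound): 1, x (bound): 0
order of uses: y, w, v
typing: the term checks, with type P -> R
ordered ✗ (x never used (weakening))
linear ✗ (x never used (weakening))
affine ✓ (no duplicate uses among v, w, y, x)
relevant ✗ (x never used (weakening))
unrestricted ✓ (simply typable at P -> R; W, C, E all held)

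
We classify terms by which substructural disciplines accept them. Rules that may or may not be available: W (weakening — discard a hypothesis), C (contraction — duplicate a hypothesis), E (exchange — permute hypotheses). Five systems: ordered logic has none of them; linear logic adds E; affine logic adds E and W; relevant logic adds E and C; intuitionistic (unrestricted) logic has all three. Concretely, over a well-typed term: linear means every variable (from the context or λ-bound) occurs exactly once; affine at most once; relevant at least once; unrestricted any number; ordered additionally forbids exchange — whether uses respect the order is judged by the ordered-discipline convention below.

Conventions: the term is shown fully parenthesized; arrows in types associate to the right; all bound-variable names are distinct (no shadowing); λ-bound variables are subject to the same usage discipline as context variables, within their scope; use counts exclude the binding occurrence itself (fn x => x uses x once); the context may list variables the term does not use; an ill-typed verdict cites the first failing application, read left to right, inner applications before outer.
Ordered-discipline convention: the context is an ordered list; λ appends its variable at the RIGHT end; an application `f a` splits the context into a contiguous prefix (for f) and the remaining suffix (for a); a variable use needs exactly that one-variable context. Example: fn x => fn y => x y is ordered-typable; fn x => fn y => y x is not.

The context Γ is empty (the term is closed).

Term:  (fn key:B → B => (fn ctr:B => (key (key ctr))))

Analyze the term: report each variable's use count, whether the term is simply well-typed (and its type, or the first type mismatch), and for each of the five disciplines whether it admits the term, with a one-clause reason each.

variable uses: key (bound) ×2; ctr (bound) ×1
uses in reading order: key, key, ctr
typing: ✓ — (B → B) → B → B
ordered: ✗ — uses contraction: key ×2
linear: ✗ — uses contraction: key ×2
affine: ✗ — uses contraction: key ×2
relevant: ✓ — at least one use each (key, ctr)
unrestricted: ✓ — simply typable at (B → B) → B → B; W, C, E all held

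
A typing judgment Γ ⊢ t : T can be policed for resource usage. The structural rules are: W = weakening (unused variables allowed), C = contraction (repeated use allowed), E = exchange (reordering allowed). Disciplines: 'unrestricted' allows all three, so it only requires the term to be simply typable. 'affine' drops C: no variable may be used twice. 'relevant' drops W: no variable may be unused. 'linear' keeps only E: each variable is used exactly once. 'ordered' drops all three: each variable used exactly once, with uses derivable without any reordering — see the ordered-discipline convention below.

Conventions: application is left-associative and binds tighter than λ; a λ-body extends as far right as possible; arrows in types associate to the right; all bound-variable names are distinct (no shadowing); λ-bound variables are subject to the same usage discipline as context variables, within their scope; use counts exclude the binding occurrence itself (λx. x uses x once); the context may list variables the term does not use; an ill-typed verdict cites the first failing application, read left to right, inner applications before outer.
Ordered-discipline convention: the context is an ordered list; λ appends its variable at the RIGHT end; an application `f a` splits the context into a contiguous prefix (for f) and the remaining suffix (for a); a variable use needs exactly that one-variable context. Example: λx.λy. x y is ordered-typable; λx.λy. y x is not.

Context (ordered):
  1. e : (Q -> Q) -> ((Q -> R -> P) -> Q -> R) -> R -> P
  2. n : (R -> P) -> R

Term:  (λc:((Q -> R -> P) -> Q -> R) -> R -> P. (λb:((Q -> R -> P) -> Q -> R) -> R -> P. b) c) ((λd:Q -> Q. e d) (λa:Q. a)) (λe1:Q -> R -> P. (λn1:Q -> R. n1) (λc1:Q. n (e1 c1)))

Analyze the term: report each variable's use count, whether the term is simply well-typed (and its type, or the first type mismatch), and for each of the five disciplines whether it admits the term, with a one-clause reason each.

counts: e=1; n=1; c [bound]=1; b [bound]=1; d [bound]=1; a [bound]=1; e1 [bound]=1; n1 [bound]=1; c1 [bound]=1
uses in reading order: b, c, e, d, a, n1, n, e1, c1
typing: the term checks, with type R -> P
ordered: ✓, e, n, c, b, d, a, e1, n1, c1: once each, no exchange needed
linear: ✓, each of e, n, c, b, d, a, e1, n1, c1 used exactly once
affine: ✓, no duplicate uses among e, n, c, b, d, a, e1, n1, c1
relevant: ✓, e, n, c, b, d, a, e1, n1, c1: all used, weakening unneeded
unrestricted: ✓, simply typable at R -> P; W, C, E all held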